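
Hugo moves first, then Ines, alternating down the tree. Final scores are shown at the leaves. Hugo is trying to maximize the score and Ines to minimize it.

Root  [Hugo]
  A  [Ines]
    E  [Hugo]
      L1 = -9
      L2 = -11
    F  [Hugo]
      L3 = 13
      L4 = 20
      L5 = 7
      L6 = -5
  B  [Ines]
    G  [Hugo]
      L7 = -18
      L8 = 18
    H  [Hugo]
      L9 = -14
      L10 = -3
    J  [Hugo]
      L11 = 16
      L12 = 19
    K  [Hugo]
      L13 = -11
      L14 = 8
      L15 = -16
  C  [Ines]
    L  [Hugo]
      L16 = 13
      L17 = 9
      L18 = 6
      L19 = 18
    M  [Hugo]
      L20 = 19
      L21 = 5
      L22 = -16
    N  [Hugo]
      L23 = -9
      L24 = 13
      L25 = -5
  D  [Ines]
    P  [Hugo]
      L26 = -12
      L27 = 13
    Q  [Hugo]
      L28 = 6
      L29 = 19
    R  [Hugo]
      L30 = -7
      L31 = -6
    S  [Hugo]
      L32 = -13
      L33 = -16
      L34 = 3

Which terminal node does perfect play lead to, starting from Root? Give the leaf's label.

E (Hugo): max(-9, -11) = -9
F (Hugo): max(13, 20, 7, -5) = 20
A (Ines): min(-9, 20) = -9
G (Hugo): max(-18, 18) = 18
H (Hugo): max(-14, -3) = -3
J (Hugo): max(16, 19) = 19
K (Hugo): max(-11, 8, -16) = 8
B (Ines): min(18, -3, 19, 8) = -3
L (Hugo): max(13, 9, 6, 18) = 18
M (Hugo): max(19, 5, -16) = 19
N (Hugo): max(-9, 13, -5) = 13
C (Ines): min(18, 19, 13) = 13
P (Hugo): max(-12, 13) = 13
Q (Hugo): max(6, 19) = 19
R (Hugo): max(-7, -6) = -6
S (Hugo): max(-13, -16, 3) = 3
D (Ines): min(13, 19, -6, 3) = -6
Root (Hugo): max(-9, -3, 13, -6) = 13
At Root, Hugo picks C (highest: 13).
At C, Ines picks N (lowest: 13).
At N, Hugo picks L24 (highest: 13).
Terminal value 13.

L24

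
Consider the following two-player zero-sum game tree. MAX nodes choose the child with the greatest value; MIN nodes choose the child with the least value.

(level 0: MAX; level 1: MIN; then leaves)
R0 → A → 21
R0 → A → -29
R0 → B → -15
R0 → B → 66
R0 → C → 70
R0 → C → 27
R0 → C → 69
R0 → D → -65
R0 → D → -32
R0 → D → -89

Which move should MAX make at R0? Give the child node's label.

C

A (MIN): min(21, -29) = -29
B (MIN): min(-15, 66) = -15
C (MIN): min(70, 27, 69) = 27
D (MIN): min(-65, -32, -89) = -89
R0 (MAX): max(-29, -15, 27, -89) = 27
MAX at R0 wants the highest of {A=-29, B=-15, C=27, D=-89}, so chooses C.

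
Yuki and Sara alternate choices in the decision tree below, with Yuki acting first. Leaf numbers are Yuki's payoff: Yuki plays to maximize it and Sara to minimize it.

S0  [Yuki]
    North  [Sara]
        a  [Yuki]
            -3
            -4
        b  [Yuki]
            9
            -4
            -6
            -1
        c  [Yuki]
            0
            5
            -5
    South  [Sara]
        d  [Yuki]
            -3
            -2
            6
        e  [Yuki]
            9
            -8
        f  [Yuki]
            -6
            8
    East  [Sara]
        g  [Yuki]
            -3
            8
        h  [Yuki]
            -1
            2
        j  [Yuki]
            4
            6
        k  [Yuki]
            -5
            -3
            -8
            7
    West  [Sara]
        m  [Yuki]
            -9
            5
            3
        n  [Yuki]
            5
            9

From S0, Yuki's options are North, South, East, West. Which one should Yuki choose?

a (Yuki): max(-3, -4) = -3
b (Yuki): max(9, -4, -6, -1) = 9
c (Yuki): max(0, 5, -5) = 5
North (Sara): min(-3, 9, 5) = -3
d (Yuki): max(-3, -2, 6) = 6
e (Yuki): max(9, -8) = 9
f (Yuki): max(-6, 8) = 8
South (Sara): min(6, 9, 8) = 6
g (Yuki): max(-3, 8) = 8
h (Yuki): max(-1, 2) = 2
j (Yuki): max(4, 6) = 6
k (Yuki): max(-5, -3, -8, 7) = 7
East (Sara): min(8, 2, 6, 7) = 2
m (Yuki): max(-9, 5, 3) = 5
n (Yuki): max(5, 9) = 9
West (Sara): min(5, 9) = 5
S0 (Yuki): max(-3, 6, 2, 5) = 6
Yuki at S0 wants the highest of {North=-3, South=6, East=2, West=5}, so chooses South.

South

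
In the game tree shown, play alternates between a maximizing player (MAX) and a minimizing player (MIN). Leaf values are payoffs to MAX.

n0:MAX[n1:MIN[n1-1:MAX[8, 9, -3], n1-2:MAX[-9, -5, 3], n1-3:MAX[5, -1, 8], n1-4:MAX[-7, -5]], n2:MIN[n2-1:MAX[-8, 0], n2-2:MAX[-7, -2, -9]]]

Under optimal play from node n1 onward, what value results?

-5

n1-1 (MAX): max(8, 9, -3) = 9
n1-2 (MAX): max(-9, -5, 3) = 3
n1-3 (MAX): max(5, -1, 8) = 8
n1-4 (MAX): max(-7, -5) = -5
n1 (MIN): min(9, 3, 8, -5) = -5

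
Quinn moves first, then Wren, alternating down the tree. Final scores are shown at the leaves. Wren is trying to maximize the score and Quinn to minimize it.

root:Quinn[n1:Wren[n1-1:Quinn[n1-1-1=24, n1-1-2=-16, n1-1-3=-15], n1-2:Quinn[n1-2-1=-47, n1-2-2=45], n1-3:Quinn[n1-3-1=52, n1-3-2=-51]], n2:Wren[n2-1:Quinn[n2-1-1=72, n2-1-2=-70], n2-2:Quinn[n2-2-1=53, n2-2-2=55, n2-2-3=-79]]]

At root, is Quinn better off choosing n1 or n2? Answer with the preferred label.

n1-1 (Quinn): min(24, -16, -15) = -16
n1-2 (Quinn): min(-47, 45) = -47
n1-3 (Quinn): min(52, -51) = -51
n1 (Wren): max(-16, -47, -51) = -16
n2-1 (Quinn): min(72, -70) = -70
n2-2 (Quinn): min(53, 55, -79) = -79
n2 (Wren): max(-70, -79) = -70
Quinn prefers the lower value; n1=-16, n2=-70. n2 is better since -70 < -16.

n2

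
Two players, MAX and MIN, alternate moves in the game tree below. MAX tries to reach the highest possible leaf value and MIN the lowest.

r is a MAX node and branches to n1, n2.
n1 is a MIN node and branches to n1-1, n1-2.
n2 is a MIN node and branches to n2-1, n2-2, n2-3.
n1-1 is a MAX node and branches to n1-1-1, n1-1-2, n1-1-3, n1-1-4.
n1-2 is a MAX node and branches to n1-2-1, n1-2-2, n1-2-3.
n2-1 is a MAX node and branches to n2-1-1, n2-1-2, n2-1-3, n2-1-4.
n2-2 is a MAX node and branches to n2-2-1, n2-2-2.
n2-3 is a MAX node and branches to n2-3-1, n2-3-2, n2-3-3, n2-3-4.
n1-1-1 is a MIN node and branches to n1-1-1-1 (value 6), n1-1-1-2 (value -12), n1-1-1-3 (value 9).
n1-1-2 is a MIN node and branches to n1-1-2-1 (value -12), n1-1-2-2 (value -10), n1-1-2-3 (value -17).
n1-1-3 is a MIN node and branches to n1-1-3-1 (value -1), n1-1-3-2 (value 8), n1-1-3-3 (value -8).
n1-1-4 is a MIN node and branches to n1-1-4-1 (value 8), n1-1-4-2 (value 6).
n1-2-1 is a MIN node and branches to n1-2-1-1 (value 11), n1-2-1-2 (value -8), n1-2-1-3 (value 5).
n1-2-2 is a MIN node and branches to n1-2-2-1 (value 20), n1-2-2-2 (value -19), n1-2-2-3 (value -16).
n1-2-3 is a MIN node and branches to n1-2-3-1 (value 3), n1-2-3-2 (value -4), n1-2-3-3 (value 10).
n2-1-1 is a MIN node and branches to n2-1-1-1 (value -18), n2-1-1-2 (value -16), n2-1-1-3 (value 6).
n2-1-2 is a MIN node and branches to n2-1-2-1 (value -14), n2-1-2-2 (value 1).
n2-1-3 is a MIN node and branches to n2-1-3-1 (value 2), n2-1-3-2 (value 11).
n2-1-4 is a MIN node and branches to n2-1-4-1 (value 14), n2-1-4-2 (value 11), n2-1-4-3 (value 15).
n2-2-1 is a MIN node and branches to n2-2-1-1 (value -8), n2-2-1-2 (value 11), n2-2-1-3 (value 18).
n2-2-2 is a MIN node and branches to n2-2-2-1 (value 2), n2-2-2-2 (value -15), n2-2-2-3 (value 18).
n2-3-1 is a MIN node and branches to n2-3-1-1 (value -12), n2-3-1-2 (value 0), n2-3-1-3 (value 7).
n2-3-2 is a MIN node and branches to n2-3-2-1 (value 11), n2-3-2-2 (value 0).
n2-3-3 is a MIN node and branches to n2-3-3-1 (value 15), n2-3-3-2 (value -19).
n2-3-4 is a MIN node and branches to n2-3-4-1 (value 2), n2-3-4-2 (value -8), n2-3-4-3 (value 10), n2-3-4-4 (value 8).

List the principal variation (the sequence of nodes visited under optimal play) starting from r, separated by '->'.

r -> n1 -> n1-2 -> n1-2-3 -> n1-2-3-2

n1-1-1 (MIN): min(6, -12, 9) = -12
n1-1-2 (MIN): min(-12, -10, -17) = -17
n1-1-3 (MIN): min(-1, 8, -8) = -8
n1-1-4 (MIN): min(8, 6) = 6
n1-1 (MAX): max(-12, -17, -8, 6) = 6
n1-2-1 (MIN): min(11, -8, 5) = -8
n1-2-2 (MIN): min(20, -19, -16) = -19
n1-2-3 (MIN): min(3, -4, 10) = -4
n1-2 (MAX): max(-8, -19, -4) = -4
n1 (MIN): min(6, -4) = -4
n2-1-1 (MIN): min(-18, -16, 6) = -18
n2-1-2 (MIN): min(-14, 1) = -14
n2-1-3 (MIN): min(2, 11) = 2
n2-1-4 (MIN): min(14, 11, 15) = 11
n2-1 (MAX): max(-18, -14, 2, 11) = 11
n2-2-1 (MIN): min(-8, 11, 18) = -8
n2-2-2 (MIN): min(2, -15, 18) = -15
n2-2 (MAX): max(-8, -15) = -8
n2-3-1 (MIN): min(-12, 0, 7) = -12
n2-3-2 (MIN): min(11, 0) = 0
n2-3-3 (MIN): min(15, -19) = -19
n2-3-4 (MIN): min(2, -8, 10, 8) = -8
n2-3 (MAX): max(-12, 0, -19, -8) = 0
n2 (MIN): min(11, -8, 0) = -8
r (MAX): max(-4, -8) = -4
At r, MAX picks n1 (highest: -4).
At n1, MIN picks n1-2 (lowest: -4).
At n1-2, MAX picks n1-2-3 (highest: -4).
At n1-2-3, MIN picks n1-2-3-2 (lowest: -4).
Terminal value -4.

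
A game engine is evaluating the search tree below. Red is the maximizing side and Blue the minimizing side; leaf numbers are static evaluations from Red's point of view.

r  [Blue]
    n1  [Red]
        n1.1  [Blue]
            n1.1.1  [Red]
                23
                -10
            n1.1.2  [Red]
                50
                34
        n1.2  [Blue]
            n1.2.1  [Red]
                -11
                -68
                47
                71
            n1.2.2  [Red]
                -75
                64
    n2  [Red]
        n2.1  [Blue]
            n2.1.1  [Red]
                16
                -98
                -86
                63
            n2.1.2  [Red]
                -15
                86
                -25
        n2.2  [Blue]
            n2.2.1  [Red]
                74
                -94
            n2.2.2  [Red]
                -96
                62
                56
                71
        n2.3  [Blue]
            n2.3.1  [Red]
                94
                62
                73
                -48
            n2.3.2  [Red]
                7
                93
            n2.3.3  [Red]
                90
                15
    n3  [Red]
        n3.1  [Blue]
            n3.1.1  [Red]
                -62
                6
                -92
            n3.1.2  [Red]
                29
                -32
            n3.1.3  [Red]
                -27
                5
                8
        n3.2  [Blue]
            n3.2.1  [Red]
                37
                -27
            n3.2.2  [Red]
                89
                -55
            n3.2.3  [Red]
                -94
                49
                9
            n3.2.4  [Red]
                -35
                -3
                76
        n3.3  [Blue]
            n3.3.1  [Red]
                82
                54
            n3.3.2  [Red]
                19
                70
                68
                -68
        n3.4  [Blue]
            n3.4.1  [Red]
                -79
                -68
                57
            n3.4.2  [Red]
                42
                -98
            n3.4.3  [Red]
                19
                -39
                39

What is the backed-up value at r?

n1.1.1 (Red): max(23, -10) = 23
n1.1.2 (Red): max(50, 34) = 50
n1.1 (Blue): min(23, 50) = 23
n1.2.1 (Red): max(-11, -68, 47, 71) = 71
n1.2.2 (Red): max(-75, 64) = 64
n1.2 (Blue): min(71, 64) = 64
n1 (Red): max(23, 64) = 64
n2.1.1 (Red): max(16, -98, -86, 63) = 63
n2.1.2 (Red): max(-15, 86, -25) = 86
n2.1 (Blue): min(63, 86) = 63
n2.2.1 (Red): max(74, -94) = 74
n2.2.2 (Red): max(-96, 62, 56, 71) = 71
n2.2 (Blue): min(74, 71) = 71
n2.3.1 (Red): max(94, 62, 73, -48) = 94
n2.3.2 (Red): max(7, 93) = 93
n2.3.3 (Red): max(90, 15) = 90
n2.3 (Blue): min(94, 93, 90) = 90
n2 (Red): max(63, 71, 90) = 90
n3.1.1 (Red): max(-62, 6, -92) = 6
n3.1.2 (Red): max(29, -32) = 29
n3.1.3 (Red): max(-27, 5, 8) = 8
n3.1 (Blue): min(6, 29, 8) = 6
n3.2.1 (Red): max(37, -27) = 37
n3.2.2 (Red): max(89, -55) = 89
n3.2.3 (Red): max(-94, 49, 9) = 49
n3.2.4 (Red): max(-35, -3, 76) = 76
n3.2 (Blue): min(37, 89, 49, 76) = 37
n3.3.1 (Red): max(82, 54) = 82
n3.3.2 (Red): max(19, 70, 68, -68) = 70
n3.3 (Blue): min(82, 70) = 70
n3.4.1 (Red): max(-79, -68, 57) = 57
n3.4.2 (Red): max(42, -98) = 42
n3.4.3 (Red): max(19, -39, 39) = 39
n3.4 (Blue): min(57, 42, 39) = 39
n3 (Red): max(6, 37, 70, 39) = 70
r (Blue): min(64, 90, 70) = 64

64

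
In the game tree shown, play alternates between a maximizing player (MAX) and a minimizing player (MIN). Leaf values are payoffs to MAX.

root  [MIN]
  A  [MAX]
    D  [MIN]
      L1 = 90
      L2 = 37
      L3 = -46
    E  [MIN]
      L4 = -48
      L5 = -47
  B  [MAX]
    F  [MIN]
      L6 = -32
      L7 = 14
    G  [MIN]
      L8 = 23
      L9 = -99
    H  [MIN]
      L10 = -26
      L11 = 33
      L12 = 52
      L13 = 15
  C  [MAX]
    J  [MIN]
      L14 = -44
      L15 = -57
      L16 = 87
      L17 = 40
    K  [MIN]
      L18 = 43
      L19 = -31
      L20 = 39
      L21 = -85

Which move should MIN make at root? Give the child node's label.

D (MIN): min(90, 37, -46) = -46
E (MIN): min(-48, -47) = -48
A (MAX): max(-46, -48) = -46
F (MIN): min(-32, 14) = -32
G (MIN): min(23, -99) = -99
H (MIN): min(-26, 33, 52, 15) = -26
B (MAX): max(-32, -99, -26) = -26
J (MIN): min(-44, -57, 87, 40) = -57
K (MIN): min(43, -31, 39, -85) = -85
C (MAX): max(-57, -85) = -57
root (MIN): min(-46, -26, -57) = -57
MIN at root wants the lowest of {A=-46, B=-26, C=-57}, so chooses C.

C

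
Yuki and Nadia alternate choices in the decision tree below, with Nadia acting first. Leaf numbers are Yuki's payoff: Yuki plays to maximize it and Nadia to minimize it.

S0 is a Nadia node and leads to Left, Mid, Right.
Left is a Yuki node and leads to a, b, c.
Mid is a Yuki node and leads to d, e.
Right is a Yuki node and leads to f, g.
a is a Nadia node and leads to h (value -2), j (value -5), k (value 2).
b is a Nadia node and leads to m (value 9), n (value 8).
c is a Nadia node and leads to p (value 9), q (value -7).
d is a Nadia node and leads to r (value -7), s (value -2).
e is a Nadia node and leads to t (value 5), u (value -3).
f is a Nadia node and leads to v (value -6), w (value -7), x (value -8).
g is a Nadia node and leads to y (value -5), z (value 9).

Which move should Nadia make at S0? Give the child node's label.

a (Nadia): min(-2, -5, 2) = -5
b (Nadia): min(9, 8) = 8
c (Nadia): min(9, -7) = -7
Left (Yuki): max(-5, 8, -7) = 8
d (Nadia): min(-7, -2) = -7
e (Nadia): min(5, -3) = -3
Mid (Yuki): max(-7, -3) = -3
f (Nadia): min(-6, -7, -8) = -8
g (Nadia): min(-5, 9) = -5
Right (Yuki): max(-8, -5) = -5
S0 (Nadia): min(8, -3, -5) = -5
Nadia at S0 wants the lowest of {Left=8, Mid=-3, Right=-5}, so chooses Right.

Right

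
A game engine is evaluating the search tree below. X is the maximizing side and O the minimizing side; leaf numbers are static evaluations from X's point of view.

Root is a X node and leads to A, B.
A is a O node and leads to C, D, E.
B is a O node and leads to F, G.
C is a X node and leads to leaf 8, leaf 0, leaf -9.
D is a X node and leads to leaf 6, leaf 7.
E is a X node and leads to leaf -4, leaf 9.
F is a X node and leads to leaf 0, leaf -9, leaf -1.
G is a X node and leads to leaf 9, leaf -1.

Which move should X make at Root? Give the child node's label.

C (X): max(8, 0, -9) = 8
D (X): max(6, 7) = 7
E (X): max(-4, 9) = 9
A (O): min(8, 7, 9) = 7
F (X): max(0, -9, -1) = 0
G (X): max(9, -1) = 9
B (O): min(0, 9) = 0
Root (X): max(7, 0) = 7
X at Root wants the highest of {A=7, B=0}, so chooses A.

A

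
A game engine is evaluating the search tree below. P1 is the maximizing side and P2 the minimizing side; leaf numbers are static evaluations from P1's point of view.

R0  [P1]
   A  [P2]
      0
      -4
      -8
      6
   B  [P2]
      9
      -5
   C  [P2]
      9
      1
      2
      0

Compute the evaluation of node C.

C (P2): min(9, 1, 2, 0) = 0

0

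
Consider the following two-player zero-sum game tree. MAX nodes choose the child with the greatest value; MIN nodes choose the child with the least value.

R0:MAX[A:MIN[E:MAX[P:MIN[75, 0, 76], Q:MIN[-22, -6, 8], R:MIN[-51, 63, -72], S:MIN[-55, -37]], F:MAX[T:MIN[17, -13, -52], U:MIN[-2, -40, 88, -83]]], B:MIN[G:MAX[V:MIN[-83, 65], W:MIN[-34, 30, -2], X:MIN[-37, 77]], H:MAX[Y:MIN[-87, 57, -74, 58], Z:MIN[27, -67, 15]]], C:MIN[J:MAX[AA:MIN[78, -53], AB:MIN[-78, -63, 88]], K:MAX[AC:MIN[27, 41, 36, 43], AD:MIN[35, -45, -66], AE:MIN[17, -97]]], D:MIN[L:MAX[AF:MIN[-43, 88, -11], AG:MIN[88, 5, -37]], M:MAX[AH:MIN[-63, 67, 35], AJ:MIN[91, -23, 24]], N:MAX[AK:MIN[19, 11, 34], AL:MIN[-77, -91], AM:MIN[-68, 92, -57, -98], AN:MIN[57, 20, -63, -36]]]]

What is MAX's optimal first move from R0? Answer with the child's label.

D

P (MIN): min(75, 0, 76) = 0
Q (MIN): min(-22, -6, 8) = -22
R (MIN): min(-51, 63, -72) = -72
S (MIN): min(-55, -37) = -55
E (MAX): max(0, -22, -72, -55) = 0
T (MIN): min(17, -13, -52) = -52
U (MIN): min(-2, -40, 88, -83) = -83
F (MAX): max(-52, -83) = -52
A (MIN): min(0, -52) = -52
V (MIN): min(-83, 65) = -83
W (MIN): min(-34, 30, -2) = -34
X (MIN): min(-37, 77) = -37
G (MAX): max(-83, -34, -37) = -34
Y (MIN): min(-87, 57, -74, 58) = -87
Z (MIN): min(27, -67, 15) = -67
H (MAX): max(-87, -67) = -67
B (MIN): min(-34, -67) = -67
AA (MIN): min(78, -53) = -53
AB (MIN): min(-78, -63, 88) = -78
J (MAX): max(-53, -78) = -53
AC (MIN): min(27, 41, 36, 43) = 27
AD (MIN): min(35, -45, -66) = -66
AE (MIN): min(17, -97) = -97
K (MAX): max(27, -66, -97) = 27
C (MIN): min(-53, 27) = -53
AF (MIN): min(-43, 88, -11) = -43
AG (MIN): min(88, 5, -37) = -37
L (MAX): max(-43, -37) = -37
AH (MIN): min(-63, 67, 35) = -63
AJ (MIN): min(91, -23, 24) = -23
M (MAX): max(-63, -23) = -23
AK (MIN): min(19, 11, 34) = 11
AL (MIN): min(-77, -91) = -91
AM (MIN): min(-68, 92, -57, -98) = -98
AN (MIN): min(57, 20, -63, -36) = -63
N (MAX): max(11, -91, -98, -63) = 11
D (MIN): min(-37, -23, 11) = -37
R0 (MAX): max(-52, -67, -53, -37) = -37
MAX at R0 wants the highest of {A=-52, B=-67, C=-53, D=-37}, so chooses D.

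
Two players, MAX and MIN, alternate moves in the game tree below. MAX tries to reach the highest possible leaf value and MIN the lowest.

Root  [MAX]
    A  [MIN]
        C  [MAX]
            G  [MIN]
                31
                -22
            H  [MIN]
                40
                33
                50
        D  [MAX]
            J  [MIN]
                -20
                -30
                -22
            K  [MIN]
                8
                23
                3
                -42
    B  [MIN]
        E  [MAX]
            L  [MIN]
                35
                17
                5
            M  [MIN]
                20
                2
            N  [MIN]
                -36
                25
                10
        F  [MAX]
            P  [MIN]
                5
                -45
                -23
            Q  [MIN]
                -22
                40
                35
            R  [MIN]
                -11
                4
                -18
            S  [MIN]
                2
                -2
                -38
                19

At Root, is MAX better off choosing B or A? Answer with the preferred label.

L (MIN): min(35, 17, 5) = 5
M (MIN): min(20, 2) = 2
N (MIN): min(-36, 25, 10) = -36
E (MAX): max(5, 2, -36) = 5
P (MIN): min(5, -45, -23) = -45
Q (MIN): min(-22, 40, 35) = -22
R (MIN): min(-11, 4, -18) = -18
S (MIN): min(2, -2, -38, 19) = -38
F (MAX): max(-45, -22, -18, -38) = -18
B (MIN): min(5, -18) = -18
G (MIN): min(31, -22) = -22
H (MIN): min(40, 33, 50) = 33
C (MAX): max(-22, 33) = 33
J (MIN): min(-20, -30, -22) = -30
K (MIN): min(8, 23, 3, -42) = -42
D (MAX): max(-30, -42) = -30
A (MIN): min(33, -30) = -30
MAX prefers the higher value; B=-18, A=-30. B is better since -18 > -30.

B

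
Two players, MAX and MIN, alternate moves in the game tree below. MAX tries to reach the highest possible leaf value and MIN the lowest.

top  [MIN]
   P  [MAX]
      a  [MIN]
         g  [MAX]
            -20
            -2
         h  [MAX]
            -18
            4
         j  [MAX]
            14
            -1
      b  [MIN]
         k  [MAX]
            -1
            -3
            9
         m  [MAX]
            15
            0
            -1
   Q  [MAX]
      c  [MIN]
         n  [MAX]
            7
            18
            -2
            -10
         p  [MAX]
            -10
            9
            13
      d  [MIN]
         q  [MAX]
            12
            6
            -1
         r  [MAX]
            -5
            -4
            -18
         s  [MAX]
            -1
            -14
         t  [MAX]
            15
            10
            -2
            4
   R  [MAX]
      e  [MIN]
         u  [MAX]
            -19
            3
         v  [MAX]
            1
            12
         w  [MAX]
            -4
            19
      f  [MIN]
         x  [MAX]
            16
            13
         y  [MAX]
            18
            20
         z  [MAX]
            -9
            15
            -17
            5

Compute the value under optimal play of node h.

4

h (MAX): max(-18, 4) = 4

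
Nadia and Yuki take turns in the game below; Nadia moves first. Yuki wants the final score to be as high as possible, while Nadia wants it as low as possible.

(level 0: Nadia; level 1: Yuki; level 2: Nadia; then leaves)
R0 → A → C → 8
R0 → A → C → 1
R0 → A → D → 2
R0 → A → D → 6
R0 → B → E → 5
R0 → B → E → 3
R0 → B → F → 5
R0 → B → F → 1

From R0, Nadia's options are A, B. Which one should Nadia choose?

A

C (Nadia): min(8, 1) = 1
D (Nadia): min(2, 6) = 2
A (Yuki): max(1, 2) = 2
E (Nadia): min(5, 3) = 3
F (Nadia): min(5, 1) = 1
B (Yuki): max(3, 1) = 3
R0 (Nadia): min(2, 3) = 2
Nadia at R0 wants the lowest of {A=2, B=3}, so chooses A.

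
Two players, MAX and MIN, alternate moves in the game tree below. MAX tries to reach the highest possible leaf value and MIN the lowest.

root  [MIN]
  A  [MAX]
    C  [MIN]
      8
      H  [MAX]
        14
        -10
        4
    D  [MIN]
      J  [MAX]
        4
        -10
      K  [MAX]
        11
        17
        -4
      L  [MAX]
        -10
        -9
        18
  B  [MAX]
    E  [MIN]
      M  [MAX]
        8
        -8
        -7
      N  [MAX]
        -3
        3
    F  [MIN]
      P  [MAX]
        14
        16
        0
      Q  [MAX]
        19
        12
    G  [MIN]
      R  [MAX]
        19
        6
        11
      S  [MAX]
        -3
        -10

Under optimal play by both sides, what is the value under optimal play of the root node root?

H (MAX): max(14, -10, 4) = 14
C (MIN): min(8, 14) = 8
J (MAX): max(4, -10) = 4
K (MAX): max(11, 17, -4) = 17
L (MAX): max(-10, -9, 18) = 18
D (MIN): min(4, 17, 18) = 4
A (MAX): max(8, 4) = 8
M (MAX): max(8, -8, -7) = 8
N (MAX): max(-3, 3) = 3
E (MIN): min(8, 3) = 3
P (MAX): max(14, 16, 0) = 16
Q (MAX): max(19, 12) = 19
F (MIN): min(16, 19) = 16
R (MAX): max(19, 6, 11) = 19
S (MAX): max(-3, -10) = -3
G (MIN): min(19, -3) = -3
B (MAX): max(3, 16, -3) = 16
root (MIN): min(8, 16) = 8

8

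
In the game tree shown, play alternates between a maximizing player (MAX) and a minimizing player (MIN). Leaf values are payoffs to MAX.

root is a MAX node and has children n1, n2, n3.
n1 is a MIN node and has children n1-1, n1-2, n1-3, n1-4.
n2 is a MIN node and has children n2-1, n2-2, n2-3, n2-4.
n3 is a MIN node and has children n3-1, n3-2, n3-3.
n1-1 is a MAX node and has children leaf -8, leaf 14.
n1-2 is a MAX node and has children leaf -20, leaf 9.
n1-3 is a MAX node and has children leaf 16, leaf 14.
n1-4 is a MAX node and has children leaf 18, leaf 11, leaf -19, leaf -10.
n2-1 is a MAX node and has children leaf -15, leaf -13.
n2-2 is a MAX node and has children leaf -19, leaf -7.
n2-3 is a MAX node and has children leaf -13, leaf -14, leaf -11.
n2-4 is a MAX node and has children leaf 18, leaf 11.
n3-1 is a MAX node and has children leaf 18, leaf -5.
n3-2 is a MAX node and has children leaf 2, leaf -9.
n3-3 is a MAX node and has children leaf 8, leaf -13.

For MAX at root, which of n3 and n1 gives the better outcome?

n3-1 (MAX): max(18, -5) = 18
n3-2 (MAX): max(2, -9) = 2
n3-3 (MAX): max(8, -13) = 8
n3 (MIN): min(18, 2, 8) = 2
n1-1 (MAX): max(-8, 14) = 14
n1-2 (MAX): max(-20, 9) = 9
n1-3 (MAX): max(16, 14) = 16
n1-4 (MAX): max(18, 11, -19, -10) = 18
n1 (MIN): min(14, 9, 16, 18) = 9
MAX prefers the higher value; n3=2, n1=9. n1 is better since 9 > 2.

n1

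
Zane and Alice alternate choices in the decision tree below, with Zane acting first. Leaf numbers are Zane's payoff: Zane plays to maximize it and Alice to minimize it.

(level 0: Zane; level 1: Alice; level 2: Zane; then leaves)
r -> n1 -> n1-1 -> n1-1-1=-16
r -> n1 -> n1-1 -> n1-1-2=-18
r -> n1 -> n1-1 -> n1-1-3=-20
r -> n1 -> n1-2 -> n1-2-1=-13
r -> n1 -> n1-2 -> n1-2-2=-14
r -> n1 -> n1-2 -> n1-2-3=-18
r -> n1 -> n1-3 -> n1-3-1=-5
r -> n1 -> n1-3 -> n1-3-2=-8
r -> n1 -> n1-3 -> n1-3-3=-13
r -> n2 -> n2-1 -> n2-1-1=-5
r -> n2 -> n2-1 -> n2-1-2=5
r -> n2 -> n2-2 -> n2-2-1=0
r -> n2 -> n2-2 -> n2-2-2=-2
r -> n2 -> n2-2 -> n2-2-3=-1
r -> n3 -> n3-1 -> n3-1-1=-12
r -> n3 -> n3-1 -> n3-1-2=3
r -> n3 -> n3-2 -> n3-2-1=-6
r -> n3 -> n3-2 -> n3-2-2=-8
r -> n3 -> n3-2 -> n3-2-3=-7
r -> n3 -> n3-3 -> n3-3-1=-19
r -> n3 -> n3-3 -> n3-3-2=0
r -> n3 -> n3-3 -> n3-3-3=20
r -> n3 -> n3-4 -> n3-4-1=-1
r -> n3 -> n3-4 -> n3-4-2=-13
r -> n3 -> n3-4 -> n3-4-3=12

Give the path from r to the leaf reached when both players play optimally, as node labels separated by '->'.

n1-1 (Zane): max(-16, -18, -20) = -16
n1-2 (Zane): max(-13, -14, -18) = -13
n1-3 (Zane): max(-5, -8, -13) = -5
n1 (Alice): min(-16, -13, -5) = -16
n2-1 (Zane): max(-5, 5) = 5
n2-2 (Zane): max(0, -2, -1) = 0
n2 (Alice): min(5, 0) = 0
n3-1 (Zane): max(-12, 3) = 3
n3-2 (Zane): max(-6, -8, -7) = -6
n3-3 (Zane): max(-19, 0, 20) = 20
n3-4 (Zane): max(-1, -13, 12) = 12
n3 (Alice): min(3, -6, 20, 12) = -6
r (Zane): max(-16, 0, -6) = 0
At r, Zane picks n2 (highest: 0).
At n2, Alice picks n2-2 (lowest: 0).
At n2-2, Zane picks n2-2-1 (highest: 0).
Terminal value 0.

r -> n2 -> n2-2 -> n2-2-1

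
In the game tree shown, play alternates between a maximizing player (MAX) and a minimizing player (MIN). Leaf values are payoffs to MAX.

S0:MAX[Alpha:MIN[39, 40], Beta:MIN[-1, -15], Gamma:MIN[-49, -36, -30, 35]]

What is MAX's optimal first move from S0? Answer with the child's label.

Alpha

Alpha (MIN): min(39, 40) = 39
Beta (MIN): min(-1, -15) = -15
Gamma (MIN): min(-49, -36, -30, 35) = -49
S0 (MAX): max(39, -15, -49) = 39
MAX at S0 wants the highest of {Alpha=39, Beta=-15, Gamma=-49}, so chooses Alpha.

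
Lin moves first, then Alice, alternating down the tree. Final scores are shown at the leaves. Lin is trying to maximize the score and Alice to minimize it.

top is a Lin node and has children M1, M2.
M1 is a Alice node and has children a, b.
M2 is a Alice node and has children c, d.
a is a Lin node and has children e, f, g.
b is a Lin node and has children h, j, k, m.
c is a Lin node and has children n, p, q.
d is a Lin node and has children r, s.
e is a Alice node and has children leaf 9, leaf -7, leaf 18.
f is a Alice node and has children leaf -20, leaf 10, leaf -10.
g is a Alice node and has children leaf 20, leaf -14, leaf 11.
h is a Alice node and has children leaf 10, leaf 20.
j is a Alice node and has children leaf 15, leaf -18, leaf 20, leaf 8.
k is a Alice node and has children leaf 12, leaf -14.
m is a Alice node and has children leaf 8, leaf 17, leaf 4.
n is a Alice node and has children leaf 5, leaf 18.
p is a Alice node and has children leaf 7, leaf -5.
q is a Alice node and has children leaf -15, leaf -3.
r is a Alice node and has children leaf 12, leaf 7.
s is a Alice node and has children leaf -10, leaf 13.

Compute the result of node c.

n (Alice): min(5, 18) = 5
p (Alice): min(7, -5) = -5
q (Alice): min(-15, -3) = -15
c (Lin): max(5, -5, -15) = 5

5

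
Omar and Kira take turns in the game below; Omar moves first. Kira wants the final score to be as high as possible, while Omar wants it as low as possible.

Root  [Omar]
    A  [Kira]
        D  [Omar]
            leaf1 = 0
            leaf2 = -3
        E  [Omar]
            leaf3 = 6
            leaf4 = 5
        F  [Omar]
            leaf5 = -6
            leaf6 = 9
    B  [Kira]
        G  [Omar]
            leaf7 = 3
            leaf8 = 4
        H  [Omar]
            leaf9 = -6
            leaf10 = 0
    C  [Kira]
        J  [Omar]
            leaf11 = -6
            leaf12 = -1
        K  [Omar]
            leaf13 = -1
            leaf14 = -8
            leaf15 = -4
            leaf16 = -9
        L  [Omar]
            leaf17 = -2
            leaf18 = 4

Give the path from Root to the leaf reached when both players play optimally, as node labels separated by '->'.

Root -> C -> L -> leaf17

D (Omar): min(0, -3) = -3
E (Omar): min(6, 5) = 5
F (Omar): min(-6, 9) = -6
A (Kira): max(-3, 5, -6) = 5
G (Omar): min(3, 4) = 3
H (Omar): min(-6, 0) = -6
B (Kira): max(3, -6) = 3
J (Omar): min(-6, -1) = -6
K (Omar): min(-1, -8, -4, -9) = -9
L (Omar): min(-2, 4) = -2
C (Kira): max(-6, -9, -2) = -2
Root (Omar): min(5, 3, -2) = -2
At Root, Omar picks C (lowest: -2).
At C, Kira picks L (highest: -2).
At L, Omar picks leaf17 (lowest: -2).
Terminal value -2.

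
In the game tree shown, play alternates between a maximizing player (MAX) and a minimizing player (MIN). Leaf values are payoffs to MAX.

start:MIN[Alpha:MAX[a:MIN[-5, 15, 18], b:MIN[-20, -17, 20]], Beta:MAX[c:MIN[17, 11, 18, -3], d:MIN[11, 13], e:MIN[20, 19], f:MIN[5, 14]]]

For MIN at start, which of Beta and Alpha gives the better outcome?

Alpha

c (MIN): min(17, 11, 18, -3) = -3
d (MIN): min(11, 13) = 11
e (MIN): min(20, 19) = 19
f (MIN): min(5, 14) = 5
Beta (MAX): max(-3, 11, 19, 5) = 19
a (MIN): min(-5, 15, 18) = -5
b (MIN): min(-20, -17, 20) = -20
Alpha (MAX): max(-5, -20) = -5
MIN prefers the lower value; Beta=19, Alpha=-5. Alpha is better since -5 < 19.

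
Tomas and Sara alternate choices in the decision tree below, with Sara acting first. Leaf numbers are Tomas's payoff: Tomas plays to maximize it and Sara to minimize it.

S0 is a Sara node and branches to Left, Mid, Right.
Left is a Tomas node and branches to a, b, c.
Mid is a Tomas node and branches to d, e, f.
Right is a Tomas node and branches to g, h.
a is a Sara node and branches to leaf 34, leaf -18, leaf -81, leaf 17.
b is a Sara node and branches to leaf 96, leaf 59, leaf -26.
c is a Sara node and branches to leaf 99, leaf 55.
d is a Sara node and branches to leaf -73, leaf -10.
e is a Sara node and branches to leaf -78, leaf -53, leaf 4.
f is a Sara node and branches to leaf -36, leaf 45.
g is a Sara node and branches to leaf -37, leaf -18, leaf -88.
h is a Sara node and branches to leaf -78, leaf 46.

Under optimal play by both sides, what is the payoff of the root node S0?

a (Sara): min(34, -18, -81, 17) = -81
b (Sara): min(96, 59, -26) = -26
c (Sara): min(99, 55) = 55
Left (Tomas): max(-81, -26, 55) = 55
d (Sara): min(-73, -10) = -73
e (Sara): min(-78, -53, 4) = -78
f (Sara): min(-36, 45) = -36
Mid (Tomas): max(-73, -78, -36) = -36
g (Sara): min(-37, -18, -88) = -88
h (Sara): min(-78, 46) = -78
Right (Tomas): max(-88, -78) = -78
S0 (Sara): min(55, -36, -78) = -78

-78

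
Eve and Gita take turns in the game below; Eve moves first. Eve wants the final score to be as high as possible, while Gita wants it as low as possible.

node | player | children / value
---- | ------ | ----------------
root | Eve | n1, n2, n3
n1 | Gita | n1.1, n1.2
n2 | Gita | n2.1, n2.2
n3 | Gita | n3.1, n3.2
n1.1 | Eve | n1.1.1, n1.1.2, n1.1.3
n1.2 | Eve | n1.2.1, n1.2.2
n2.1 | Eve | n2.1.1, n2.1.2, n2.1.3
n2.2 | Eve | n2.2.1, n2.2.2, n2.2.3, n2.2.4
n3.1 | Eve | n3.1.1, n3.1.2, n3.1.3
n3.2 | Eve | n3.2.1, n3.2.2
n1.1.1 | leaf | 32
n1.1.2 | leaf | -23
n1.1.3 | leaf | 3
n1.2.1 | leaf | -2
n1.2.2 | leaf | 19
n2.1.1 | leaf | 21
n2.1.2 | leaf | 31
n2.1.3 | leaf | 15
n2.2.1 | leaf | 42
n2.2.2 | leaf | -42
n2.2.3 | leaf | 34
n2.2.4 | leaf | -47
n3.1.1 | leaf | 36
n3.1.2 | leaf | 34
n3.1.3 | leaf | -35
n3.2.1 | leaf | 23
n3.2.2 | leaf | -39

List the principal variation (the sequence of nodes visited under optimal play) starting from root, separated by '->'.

n1.1 (Eve): max(32, -23, 3) = 32
n1.2 (Eve): max(-2, 19) = 19
n1 (Gita): min(32, 19) = 19
n2.1 (Eve): max(21, 31, 15) = 31
n2.2 (Eve): max(42, -42, 34, -47) = 42
n2 (Gita): min(31, 42) = 31
n3.1 (Eve): max(36, 34, -35) = 36
n3.2 (Eve): max(23, -39) = 23
n3 (Gita): min(36, 23) = 23
root (Eve): max(19, 31, 23) = 31
At root, Eve picks n2 (highest: 31).
At n2, Gita picks n2.1 (lowest: 31).
At n2.1, Eve picks n2.1.2 (highest: 31).
Terminal value 31.

root -> n2 -> n2.1 -> n2.1.2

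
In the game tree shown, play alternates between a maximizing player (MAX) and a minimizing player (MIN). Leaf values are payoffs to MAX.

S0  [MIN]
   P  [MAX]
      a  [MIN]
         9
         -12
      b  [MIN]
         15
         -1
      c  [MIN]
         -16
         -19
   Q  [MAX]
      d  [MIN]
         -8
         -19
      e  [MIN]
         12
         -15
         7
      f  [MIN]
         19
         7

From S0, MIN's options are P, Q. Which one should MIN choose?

a (MIN): min(9, -12) = -12
b (MIN): min(15, -1) = -1
c (MIN): min(-16, -19) = -19
P (MAX): max(-12, -1, -19) = -1
d (MIN): min(-8, -19) = -19
e (MIN): min(12, -15, 7) = -15
f (MIN): min(19, 7) = 7
Q (MAX): max(-19, -15, 7) = 7
S0 (MIN): min(-1, 7) = -1
MIN at S0 wants the lowest of {P=-1, Q=7}, so chooses P.

P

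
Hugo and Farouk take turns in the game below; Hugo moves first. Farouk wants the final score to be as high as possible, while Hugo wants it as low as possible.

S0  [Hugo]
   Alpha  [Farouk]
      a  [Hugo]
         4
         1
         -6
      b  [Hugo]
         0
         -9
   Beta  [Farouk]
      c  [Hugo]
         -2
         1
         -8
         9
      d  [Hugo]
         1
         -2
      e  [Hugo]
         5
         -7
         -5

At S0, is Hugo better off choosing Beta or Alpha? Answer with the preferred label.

c (Hugo): min(-2, 1, -8, 9) = -8
d (Hugo): min(1, -2) = -2
e (Hugo): min(5, -7, -5) = -7
Beta (Farouk): max(-8, -2, -7) = -2
a (Hugo): min(4, 1, -6) = -6
b (Hugo): min(0, -9) = -9
Alpha (Farouk): max(-6, -9) = -6
Hugo prefers the lower value; Beta=-2, Alpha=-6. Alpha is better since -6 < -2.

Alpha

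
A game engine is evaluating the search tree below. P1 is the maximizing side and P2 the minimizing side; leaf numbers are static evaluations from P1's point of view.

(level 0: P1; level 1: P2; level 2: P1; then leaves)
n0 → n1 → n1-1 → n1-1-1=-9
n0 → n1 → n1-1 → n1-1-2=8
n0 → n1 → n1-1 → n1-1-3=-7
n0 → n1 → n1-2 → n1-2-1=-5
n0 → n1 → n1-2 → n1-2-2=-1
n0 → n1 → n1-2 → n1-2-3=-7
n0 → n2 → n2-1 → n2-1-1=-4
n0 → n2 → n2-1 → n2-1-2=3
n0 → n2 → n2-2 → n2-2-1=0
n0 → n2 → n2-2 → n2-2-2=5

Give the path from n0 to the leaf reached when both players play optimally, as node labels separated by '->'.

n1-1 (P1): max(-9, 8, -7) = 8
n1-2 (P1): max(-5, -1, -7) = -1
n1 (P2): min(8, -1) = -1
n2-1 (P1): max(-4, 3) = 3
n2-2 (P1): max(0, 5) = 5
n2 (P2): min(3, 5) = 3
n0 (P1): max(-1, 3) = 3
At n0, P1 picks n2 (highest: 3).
At n2, P2 picks n2-1 (lowest: 3).
At n2-1, P1 picks n2-1-2 (highest: 3).
Terminal value 3.

n0 -> n2 -> n2-1 -> n2-1-2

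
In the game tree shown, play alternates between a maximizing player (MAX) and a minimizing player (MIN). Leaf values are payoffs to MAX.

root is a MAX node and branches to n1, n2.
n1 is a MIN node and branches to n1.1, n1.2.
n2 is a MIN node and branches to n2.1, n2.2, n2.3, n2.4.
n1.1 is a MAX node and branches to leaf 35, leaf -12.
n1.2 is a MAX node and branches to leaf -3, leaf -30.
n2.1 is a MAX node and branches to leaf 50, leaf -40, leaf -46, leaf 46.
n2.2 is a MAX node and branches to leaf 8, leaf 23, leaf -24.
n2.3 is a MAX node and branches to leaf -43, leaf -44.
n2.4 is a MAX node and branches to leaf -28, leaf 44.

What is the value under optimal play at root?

n1.1 (MAX): max(35, -12) = 35
n1.2 (MAX): max(-3, -30) = -3
n1 (MIN): min(35, -3) = -3
n2.1 (MAX): max(50, -40, -46, 46) = 50
n2.2 (MAX): max(8, 23, -24) = 23
n2.3 (MAX): max(-43, -44) = -43
n2.4 (MAX): max(-28, 44) = 44
n2 (MIN): min(50, 23, -43, 44) = -43
root (MAX): max(-3, -43) = -3

-3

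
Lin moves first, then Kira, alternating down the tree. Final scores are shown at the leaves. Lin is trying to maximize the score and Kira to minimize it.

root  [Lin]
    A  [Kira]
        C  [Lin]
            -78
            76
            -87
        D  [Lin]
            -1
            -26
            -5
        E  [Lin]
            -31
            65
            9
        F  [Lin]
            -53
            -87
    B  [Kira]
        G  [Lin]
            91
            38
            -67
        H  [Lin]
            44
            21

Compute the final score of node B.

44

G (Lin): max(91, 38, -67) = 91
H (Lin): max(44, 21) = 44
B (Kira): min(91, 44) = 44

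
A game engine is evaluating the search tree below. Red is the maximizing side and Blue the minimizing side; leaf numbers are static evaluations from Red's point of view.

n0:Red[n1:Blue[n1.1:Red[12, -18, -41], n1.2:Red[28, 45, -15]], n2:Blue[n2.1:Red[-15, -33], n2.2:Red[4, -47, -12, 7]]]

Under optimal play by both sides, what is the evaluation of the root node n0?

12

n1.1 (Red): max(12, -18, -41) = 12
n1.2 (Red): max(28, 45, -15) = 45
n1 (Blue): min(12, 45) = 12
n2.1 (Red): max(-15, -33) = -15
n2.2 (Red): max(4, -47, -12, 7) = 7
n2 (Blue): min(-15, 7) = -15
n0 (Red): max(12, -15) = 12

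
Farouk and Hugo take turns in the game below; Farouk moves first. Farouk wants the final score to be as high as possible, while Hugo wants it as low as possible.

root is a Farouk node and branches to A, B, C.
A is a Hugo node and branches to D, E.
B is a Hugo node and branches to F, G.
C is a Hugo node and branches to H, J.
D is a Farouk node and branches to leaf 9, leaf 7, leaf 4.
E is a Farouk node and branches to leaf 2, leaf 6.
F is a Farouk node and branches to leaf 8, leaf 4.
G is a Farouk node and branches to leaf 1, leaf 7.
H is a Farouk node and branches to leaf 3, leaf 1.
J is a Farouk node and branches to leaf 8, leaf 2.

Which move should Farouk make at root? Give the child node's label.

D (Farouk): max(9, 7, 4) = 9
E (Farouk): max(2, 6) = 6
A (Hugo): min(9, 6) = 6
F (Farouk): max(8, 4) = 8
G (Farouk): max(1, 7) = 7
B (Hugo): min(8, 7) = 7
H (Farouk): max(3, 1) = 3
J (Farouk): max(8, 2) = 8
C (Hugo): min(3, 8) = 3
root (Farouk): max(6, 7, 3) = 7
Farouk at root wants the highest of {A=6, B=7, C=3}, so chooses B.

B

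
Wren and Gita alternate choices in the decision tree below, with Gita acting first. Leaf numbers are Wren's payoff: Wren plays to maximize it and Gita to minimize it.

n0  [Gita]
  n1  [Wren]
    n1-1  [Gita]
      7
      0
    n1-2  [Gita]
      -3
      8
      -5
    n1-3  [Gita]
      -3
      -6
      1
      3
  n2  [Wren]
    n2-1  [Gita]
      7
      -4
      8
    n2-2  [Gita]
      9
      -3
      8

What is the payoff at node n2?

n2-1 (Gita): min(7, -4, 8) = -4
n2-2 (Gita): min(9, -3, 8) = -3
n2 (Wren): max(-4, -3) = -3

-3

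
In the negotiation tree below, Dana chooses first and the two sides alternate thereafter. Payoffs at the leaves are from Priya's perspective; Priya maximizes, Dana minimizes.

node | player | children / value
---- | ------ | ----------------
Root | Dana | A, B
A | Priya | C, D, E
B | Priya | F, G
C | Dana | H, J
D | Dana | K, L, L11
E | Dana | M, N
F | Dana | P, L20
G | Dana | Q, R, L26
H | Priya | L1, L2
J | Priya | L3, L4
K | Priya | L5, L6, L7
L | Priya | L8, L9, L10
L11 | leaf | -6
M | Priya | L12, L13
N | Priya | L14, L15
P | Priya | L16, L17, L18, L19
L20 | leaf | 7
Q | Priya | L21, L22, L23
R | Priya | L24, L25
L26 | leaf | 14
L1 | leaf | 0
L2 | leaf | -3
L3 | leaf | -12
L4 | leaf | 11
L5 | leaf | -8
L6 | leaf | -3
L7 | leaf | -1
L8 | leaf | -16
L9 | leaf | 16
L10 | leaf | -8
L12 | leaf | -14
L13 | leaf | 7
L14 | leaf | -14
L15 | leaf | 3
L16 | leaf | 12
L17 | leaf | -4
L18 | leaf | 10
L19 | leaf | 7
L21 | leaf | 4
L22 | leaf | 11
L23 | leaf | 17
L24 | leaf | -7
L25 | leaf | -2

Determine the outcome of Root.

H (Priya): max(0, -3) = 0
J (Priya): max(-12, 11) = 11
C (Dana): min(0, 11) = 0
K (Priya): max(-8, -3, -1) = -1
L (Priya): max(-16, 16, -8) = 16
D (Dana): min(-1, 16, -6) = -6
M (Priya): max(-14, 7) = 7
N (Priya): max(-14, 3) = 3
E (Dana): min(7, 3) = 3
A (Priya): max(0, -6, 3) = 3
P (Priya): max(12, -4, 10, 7) = 12
F (Dana): min(12, 7) = 7
Q (Priya): max(4, 11, 17) = 17
R (Priya): max(-7, -2) = -2
G (Dana): min(17, -2, 14) = -2
B (Priya): max(7, -2) = 7
Root (Dana): min(3, 7) = 3

3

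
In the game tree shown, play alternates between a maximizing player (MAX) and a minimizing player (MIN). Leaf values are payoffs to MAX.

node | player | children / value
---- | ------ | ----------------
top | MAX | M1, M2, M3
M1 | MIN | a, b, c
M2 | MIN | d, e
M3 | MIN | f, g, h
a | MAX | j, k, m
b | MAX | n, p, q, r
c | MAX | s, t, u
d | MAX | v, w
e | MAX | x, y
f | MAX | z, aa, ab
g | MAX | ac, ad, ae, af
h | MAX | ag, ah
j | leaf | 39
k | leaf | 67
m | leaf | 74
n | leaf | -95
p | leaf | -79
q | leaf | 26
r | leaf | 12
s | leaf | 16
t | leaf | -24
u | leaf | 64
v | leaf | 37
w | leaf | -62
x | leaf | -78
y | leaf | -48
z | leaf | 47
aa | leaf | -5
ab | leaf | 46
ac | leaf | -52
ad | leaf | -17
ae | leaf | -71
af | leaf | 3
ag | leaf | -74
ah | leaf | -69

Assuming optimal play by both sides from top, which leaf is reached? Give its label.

a (MAX): max(39, 67, 74) = 74
b (MAX): max(-95, -79, 26, 12) = 26
c (MAX): max(16, -24, 64) = 64
M1 (MIN): min(74, 26, 64) = 26
d (MAX): max(37, -62) = 37
e (MAX): max(-78, -48) = -48
M2 (MIN): min(37, -48) = -48
f (MAX): max(47, -5, 46) = 47
g (MAX): max(-52, -17, -71, 3) = 3
h (MAX): max(-74, -69) = -69
M3 (MIN): min(47, 3, -69) = -69
top (MAX): max(26, -48, -69) = 26
At top, MAX picks M1 (highest: 26).
At M1, MIN picks b (lowest: 26).
At b, MAX picks q (highest: 26).
Terminal value 26.

q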